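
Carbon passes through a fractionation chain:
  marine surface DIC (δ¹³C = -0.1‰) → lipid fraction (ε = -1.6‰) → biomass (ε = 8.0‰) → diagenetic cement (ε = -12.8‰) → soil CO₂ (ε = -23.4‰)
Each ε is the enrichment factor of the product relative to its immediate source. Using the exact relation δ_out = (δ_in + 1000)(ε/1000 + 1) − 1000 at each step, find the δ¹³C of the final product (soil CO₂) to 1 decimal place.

-29.8‰

step 1: δ = (-0.10 + 1000)·(-1.6/1000 + 1) − 1000 = -1.70‰
step 2: δ = (-1.70 + 1000)·(8.0/1000 + 1) − 1000 = 6.29‰
step 3: δ = (6.29 + 1000)·(-12.8/1000 + 1) − 1000 = -6.59‰
step 4: δ = (-6.59 + 1000)·(-23.4/1000 + 1) − 1000 = -29.84‰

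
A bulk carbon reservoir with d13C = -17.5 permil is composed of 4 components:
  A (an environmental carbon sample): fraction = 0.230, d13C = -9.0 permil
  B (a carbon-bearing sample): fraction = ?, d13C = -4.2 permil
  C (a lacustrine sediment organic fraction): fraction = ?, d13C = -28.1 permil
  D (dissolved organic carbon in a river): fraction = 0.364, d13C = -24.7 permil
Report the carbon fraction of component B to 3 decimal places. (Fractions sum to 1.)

0.208

Let f_B and f_C be the unknown fractions; fractions sum to 1 so f_B + f_C = 0.406.
Mass balance: Σ fᵢ·δᵢ = δ_bulk ⇒ f_B·(-4.2) + f_C·(-28.1) = -17.5 − (-11.061) = -6.439
Substitute f_C = 0.406 − f_B:
f_B·(-4.2 − -28.1) = -6.439 − 0.406×(-28.1) = 4.969
f_B = 4.969 / 23.9 = 0.2079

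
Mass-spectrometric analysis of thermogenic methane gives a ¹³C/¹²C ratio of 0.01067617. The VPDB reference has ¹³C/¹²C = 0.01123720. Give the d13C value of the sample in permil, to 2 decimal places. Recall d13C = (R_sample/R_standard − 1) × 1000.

-49.93 permil

d13C = (R_sample / R_standard − 1) × 1000
R_sample / R_standard = 0.01067617 / 0.01123720 = 0.950074
d13C = (0.950074 − 1) × 1000 = -49.926 permil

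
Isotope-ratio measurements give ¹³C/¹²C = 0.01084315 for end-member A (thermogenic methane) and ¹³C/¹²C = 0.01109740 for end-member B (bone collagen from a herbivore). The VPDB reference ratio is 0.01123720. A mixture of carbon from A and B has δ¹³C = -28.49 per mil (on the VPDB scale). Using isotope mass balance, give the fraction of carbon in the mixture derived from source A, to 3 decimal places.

0.709

δ_A = (0.01084315/0.01123720 − 1)×1000 = (0.964933 − 1)×1000 = -35.067 per mil
δ_B = (0.01109740/0.01123720 − 1)×1000 = (0.987559 − 1)×1000 = -12.441 per mil
f_A = (δ_mix − δ_B)/(δ_A − δ_B) = (-28.49 − (-12.441))/(-35.067 − (-12.441))
f_A = -16.049 / -22.626 = 0.7093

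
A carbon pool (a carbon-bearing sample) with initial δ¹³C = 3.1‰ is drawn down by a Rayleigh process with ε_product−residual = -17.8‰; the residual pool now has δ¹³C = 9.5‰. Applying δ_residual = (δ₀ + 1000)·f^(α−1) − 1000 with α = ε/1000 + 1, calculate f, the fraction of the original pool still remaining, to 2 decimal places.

α − 1 = ε/1000 = -0.0178
(δ_res + 1000)/(δ₀ + 1000) = (9.5 + 1000)/(3.1 + 1000) = 1009.5/1003.1 = 1.006380
f = 1.006380^(1/-0.0178) = exp(ln(1.006380)/-0.0178) = exp(0.00636/-0.0178)
f = exp(-0.3573) = 0.6996

0.70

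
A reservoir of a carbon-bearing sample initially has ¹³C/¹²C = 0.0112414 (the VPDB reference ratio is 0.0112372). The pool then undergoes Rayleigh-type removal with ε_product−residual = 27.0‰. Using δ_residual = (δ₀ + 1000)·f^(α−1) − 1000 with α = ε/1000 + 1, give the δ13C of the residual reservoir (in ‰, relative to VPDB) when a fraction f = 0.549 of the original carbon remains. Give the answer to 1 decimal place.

-15.7‰

δ₀ = (0.0112414/0.0112372 − 1)×1000 = (1.000374 − 1)×1000 = 0.374‰
α − 1 = ε/1000 = 0.0270
f^(α−1) = 0.549^(0.0270) = 0.983940
δ_res = (0.374 + 1000) × 0.983940 − 1000 = 984.307 − 1000 = -15.69‰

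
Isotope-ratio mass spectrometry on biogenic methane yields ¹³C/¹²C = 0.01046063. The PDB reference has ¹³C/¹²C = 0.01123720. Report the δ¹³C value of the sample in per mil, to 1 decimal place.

δ¹³C = (R_sample / R_standard − 1) × 1000
R_sample / R_standard = 0.01046063 / 0.01123720 = 0.930893
δ¹³C = (0.930893 − 1) × 1000 = -69.11 per mil

-69.1 per mil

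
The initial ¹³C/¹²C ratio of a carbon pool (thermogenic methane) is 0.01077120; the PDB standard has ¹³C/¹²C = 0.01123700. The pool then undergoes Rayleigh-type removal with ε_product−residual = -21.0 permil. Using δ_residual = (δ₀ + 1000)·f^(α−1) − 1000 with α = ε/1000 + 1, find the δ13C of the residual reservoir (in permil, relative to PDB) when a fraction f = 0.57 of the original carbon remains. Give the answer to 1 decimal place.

δ₀ = (0.01077120/0.01123700 − 1)×1000 = (0.958548 − 1)×1000 = -41.452 permil
α − 1 = ε/1000 = -0.0210
f^(α−1) = 0.57^(-0.0210) = 1.011874
δ_res = (-41.452 + 1000) × 1.011874 − 1000 = 969.930 − 1000 = -30.07 permil

-30.1 permil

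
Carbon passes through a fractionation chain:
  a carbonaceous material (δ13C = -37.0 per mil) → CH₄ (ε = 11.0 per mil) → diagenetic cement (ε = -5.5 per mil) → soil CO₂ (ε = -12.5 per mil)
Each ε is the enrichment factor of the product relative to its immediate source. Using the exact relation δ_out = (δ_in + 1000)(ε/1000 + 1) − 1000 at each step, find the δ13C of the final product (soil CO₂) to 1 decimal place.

-43.9 per mil

step 1: δ = (-37.00 + 1000)·(11.0/1000 + 1) − 1000 = -26.41 per mil
step 2: δ = (-26.41 + 1000)·(-5.5/1000 + 1) − 1000 = -31.76 per mil
step 3: δ = (-31.76 + 1000)·(-12.5/1000 + 1) − 1000 = -43.86 per mil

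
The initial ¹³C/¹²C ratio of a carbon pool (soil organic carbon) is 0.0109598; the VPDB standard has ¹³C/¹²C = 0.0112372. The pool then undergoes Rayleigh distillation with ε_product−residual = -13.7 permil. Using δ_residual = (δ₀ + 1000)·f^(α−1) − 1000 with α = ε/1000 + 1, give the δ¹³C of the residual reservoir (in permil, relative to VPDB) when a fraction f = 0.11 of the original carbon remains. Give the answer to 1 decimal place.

5.3 permil

δ₀ = (0.0109598/0.0112372 − 1)×1000 = (0.975314 − 1)×1000 = -24.686 permil
α − 1 = ε/1000 = -0.0137
f^(α−1) = 0.11^(-0.0137) = 1.030702
δ_res = (-24.686 + 1000) × 1.030702 − 1000 = 1005.258 − 1000 = 5.26 permil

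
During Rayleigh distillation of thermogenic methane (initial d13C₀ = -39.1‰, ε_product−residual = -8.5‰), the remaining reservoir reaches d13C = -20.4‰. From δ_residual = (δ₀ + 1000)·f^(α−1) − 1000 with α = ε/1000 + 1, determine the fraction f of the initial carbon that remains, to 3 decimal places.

0.104

α − 1 = ε/1000 = -0.0085
(δ_res + 1000)/(δ₀ + 1000) = (-20.4 + 1000)/(-39.1 + 1000) = 979.6/960.9 = 1.019461
f = 1.019461^(1/-0.0085) = exp(ln(1.019461)/-0.0085) = exp(0.01927/-0.0085)
f = exp(-2.2675) = 0.1036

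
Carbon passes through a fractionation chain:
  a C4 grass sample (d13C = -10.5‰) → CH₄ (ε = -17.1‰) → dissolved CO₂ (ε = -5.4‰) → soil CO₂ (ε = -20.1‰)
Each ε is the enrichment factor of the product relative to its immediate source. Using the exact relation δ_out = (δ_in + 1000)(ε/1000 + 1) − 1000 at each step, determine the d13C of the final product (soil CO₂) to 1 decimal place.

step 1: δ = (-10.50 + 1000)·(-17.1/1000 + 1) − 1000 = -27.42‰
step 2: δ = (-27.42 + 1000)·(-5.4/1000 + 1) − 1000 = -32.67‰
step 3: δ = (-32.67 + 1000)·(-20.1/1000 + 1) − 1000 = -52.12‰

-52.1‰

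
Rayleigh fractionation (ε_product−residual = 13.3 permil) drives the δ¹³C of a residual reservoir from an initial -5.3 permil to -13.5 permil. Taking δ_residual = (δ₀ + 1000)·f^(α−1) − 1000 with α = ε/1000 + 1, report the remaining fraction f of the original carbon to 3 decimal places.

α − 1 = ε/1000 = 0.0133
(δ_res + 1000)/(δ₀ + 1000) = (-13.5 + 1000)/(-5.3 + 1000) = 986.5/994.7 = 0.991756
f = 0.991756^(1/0.0133) = exp(ln(0.991756)/0.0133) = exp(-0.00828/0.0133)
f = exp(-0.6224) = 0.5367

0.537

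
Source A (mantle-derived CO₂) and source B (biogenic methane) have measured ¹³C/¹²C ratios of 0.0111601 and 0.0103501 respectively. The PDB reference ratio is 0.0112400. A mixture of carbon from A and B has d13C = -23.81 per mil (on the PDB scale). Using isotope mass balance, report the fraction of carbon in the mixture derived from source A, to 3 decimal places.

δ_A = (0.0111601/0.0112400 − 1)×1000 = (0.992891 − 1)×1000 = -7.109 per mil
δ_B = (0.0103501/0.0112400 − 1)×1000 = (0.920827 − 1)×1000 = -79.173 per mil
f_A = (δ_mix − δ_B)/(δ_A − δ_B) = (-23.81 − (-79.173))/(-7.109 − (-79.173))
f_A = 55.363 / 72.064 = 0.7682

0.768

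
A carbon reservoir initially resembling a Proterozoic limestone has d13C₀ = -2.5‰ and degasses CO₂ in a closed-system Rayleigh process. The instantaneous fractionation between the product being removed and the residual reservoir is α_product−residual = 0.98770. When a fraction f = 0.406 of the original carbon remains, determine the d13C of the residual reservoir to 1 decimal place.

8.6‰

Rayleigh residual: δ_res = (δ₀ + 1000)·f^(α−1) − 1000
α − 1 = -0.01230
f^(α−1) = 0.406^(-0.01230) = 1.011149
δ_res = (-2.5 + 1000) × 1.011149 − 1000 = 1008.621 − 1000 = 8.62‰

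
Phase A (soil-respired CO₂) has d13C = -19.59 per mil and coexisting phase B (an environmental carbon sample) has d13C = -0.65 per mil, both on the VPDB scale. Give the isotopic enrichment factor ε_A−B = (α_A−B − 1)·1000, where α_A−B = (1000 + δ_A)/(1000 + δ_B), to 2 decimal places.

-18.95 per mil

α_A−B = (1000 + -19.59) / (1000 + -0.65) = 980.41 / 999.35 = 0.981048
ε_A−B = (0.981048 − 1) × 1000 = -18.952 per mil
(The approximation ε ≈ δ_A − δ_B would give -18.94 per mil.)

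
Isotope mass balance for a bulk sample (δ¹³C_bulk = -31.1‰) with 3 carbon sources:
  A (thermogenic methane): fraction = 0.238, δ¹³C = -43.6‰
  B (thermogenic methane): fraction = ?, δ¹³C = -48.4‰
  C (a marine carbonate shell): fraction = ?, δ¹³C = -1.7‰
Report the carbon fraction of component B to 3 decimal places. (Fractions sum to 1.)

0.416

Let f_B and f_C be the unknown fractions; fractions sum to 1 so f_B + f_C = 0.762.
Mass balance: Σ fᵢ·δᵢ = δ_bulk ⇒ f_B·(-48.4) + f_C·(-1.7) = -31.1 − (-10.377) = -20.723
Substitute f_C = 0.762 − f_B:
f_B·(-48.4 − -1.7) = -20.723 − 0.762×(-1.7) = -19.428
f_B = -19.428 / -46.7 = 0.4160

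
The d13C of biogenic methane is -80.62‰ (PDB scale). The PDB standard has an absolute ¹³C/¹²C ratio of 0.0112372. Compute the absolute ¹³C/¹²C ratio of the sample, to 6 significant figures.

R_sample = R_standard × (d13C/1000 + 1)
R_sample = 0.0112372 × (-80.62/1000 + 1) = 0.0112372 × 0.919380
R_sample = 0.0103313

0.0103313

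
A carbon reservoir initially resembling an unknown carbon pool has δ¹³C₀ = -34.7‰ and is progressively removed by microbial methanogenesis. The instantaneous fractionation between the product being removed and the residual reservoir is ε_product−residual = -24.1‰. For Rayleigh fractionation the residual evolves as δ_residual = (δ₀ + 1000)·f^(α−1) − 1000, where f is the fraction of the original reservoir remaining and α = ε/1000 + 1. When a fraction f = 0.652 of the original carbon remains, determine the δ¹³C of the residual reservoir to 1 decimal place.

Rayleigh residual: δ_res = (δ₀ + 1000)·f^(α−1) − 1000
α = ε/1000 + 1 = 0.97590, so α − 1 = -0.02410
f^(α−1) = 0.652^(-0.02410) = 1.010361
δ_res = (-34.7 + 1000) × 1.010361 − 1000 = 975.302 − 1000 = -24.70‰

-24.7‰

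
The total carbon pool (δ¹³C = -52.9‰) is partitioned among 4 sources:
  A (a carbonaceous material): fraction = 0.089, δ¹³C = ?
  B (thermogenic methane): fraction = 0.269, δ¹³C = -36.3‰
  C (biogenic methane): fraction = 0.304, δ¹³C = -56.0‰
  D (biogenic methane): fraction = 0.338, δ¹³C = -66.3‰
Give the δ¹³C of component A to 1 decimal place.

Isotope mass balance: δ_bulk = Σ fᵢ·δᵢ.
-52.9 = 0.089×δ_A + 0.269×(-36.3) + 0.304×(-56.0) + 0.338×(-66.3)
0.089·δ_A = -52.9 − (-49.198) = -3.702
δ_A = -3.702 / 0.089 = -41.59‰

-41.6‰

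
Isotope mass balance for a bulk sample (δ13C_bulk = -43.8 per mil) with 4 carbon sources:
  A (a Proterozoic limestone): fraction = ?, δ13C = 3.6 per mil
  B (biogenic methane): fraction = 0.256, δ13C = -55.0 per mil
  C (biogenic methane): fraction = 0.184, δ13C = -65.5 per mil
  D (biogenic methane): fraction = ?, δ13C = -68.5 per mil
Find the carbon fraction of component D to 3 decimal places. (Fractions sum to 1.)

Let f_D and f_A be the unknown fractions; fractions sum to 1 so f_D + f_A = 0.560.
Mass balance: Σ fᵢ·δᵢ = δ_bulk ⇒ f_D·(-68.5) + f_A·(3.6) = -43.8 − (-26.132) = -17.668
Substitute f_A = 0.560 − f_D:
f_D·(-68.5 − 3.6) = -17.668 − 0.560×(3.6) = -19.684
f_D = -19.684 / -72.1 = 0.2730

0.273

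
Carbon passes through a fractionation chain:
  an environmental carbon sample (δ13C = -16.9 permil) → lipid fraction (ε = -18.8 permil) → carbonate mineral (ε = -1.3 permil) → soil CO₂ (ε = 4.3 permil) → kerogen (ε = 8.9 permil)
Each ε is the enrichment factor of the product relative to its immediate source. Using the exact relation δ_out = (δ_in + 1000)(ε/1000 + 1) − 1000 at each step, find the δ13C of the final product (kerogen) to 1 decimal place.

-23.9 permil

step 1: δ = (-16.90 + 1000)·(-18.8/1000 + 1) − 1000 = -35.38 permil
step 2: δ = (-35.38 + 1000)·(-1.3/1000 + 1) − 1000 = -36.64 permil
step 3: δ = (-36.64 + 1000)·(4.3/1000 + 1) − 1000 = -32.49 permil
step 4: δ = (-32.49 + 1000)·(8.9/1000 + 1) − 1000 = -23.88 permil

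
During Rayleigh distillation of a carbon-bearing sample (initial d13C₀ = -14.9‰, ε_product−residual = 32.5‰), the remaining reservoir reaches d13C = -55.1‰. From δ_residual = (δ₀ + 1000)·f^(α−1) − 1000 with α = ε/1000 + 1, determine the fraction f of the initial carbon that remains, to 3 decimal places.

0.277

α − 1 = ε/1000 = 0.0325
(δ_res + 1000)/(δ₀ + 1000) = (-55.1 + 1000)/(-14.9 + 1000) = 944.9/985.1 = 0.959192
f = 0.959192^(1/0.0325) = exp(ln(0.959192)/0.0325) = exp(-0.04166/0.0325)
f = exp(-1.2820) = 0.2775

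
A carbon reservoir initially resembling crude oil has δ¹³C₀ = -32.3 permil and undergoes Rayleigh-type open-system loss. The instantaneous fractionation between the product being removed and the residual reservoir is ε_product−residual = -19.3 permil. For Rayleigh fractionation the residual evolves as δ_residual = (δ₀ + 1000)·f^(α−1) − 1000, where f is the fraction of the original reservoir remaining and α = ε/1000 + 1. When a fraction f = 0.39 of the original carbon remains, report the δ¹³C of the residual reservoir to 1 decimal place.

Rayleigh residual: δ_res = (δ₀ + 1000)·f^(α−1) − 1000
α = ε/1000 + 1 = 0.98070, so α − 1 = -0.01930
f^(α−1) = 0.39^(-0.01930) = 1.018339
δ_res = (-32.3 + 1000) × 1.018339 − 1000 = 985.447 − 1000 = -14.55 permil

-14.6 permil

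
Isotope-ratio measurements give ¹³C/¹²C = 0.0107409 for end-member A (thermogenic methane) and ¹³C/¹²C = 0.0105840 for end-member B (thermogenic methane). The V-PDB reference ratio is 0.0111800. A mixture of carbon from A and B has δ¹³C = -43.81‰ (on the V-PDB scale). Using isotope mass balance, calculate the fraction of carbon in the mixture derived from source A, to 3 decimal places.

0.677

δ_A = (0.0107409/0.0111800 − 1)×1000 = (0.960725 − 1)×1000 = -39.275‰
δ_B = (0.0105840/0.0111800 − 1)×1000 = (0.946691 − 1)×1000 = -53.309‰
f_A = (δ_mix − δ_B)/(δ_A − δ_B) = (-43.81 − (-53.309))/(-39.275 − (-53.309))
f_A = 9.499 / 14.034 = 0.6769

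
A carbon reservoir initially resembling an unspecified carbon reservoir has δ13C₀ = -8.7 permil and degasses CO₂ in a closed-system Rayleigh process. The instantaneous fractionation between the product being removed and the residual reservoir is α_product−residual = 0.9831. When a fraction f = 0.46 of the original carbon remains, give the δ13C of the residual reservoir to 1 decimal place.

Rayleigh residual: δ_res = (δ₀ + 1000)·f^(α−1) − 1000
α − 1 = -0.01690
f^(α−1) = 0.46^(-0.01690) = 1.013210
δ_res = (-8.7 + 1000) × 1.013210 − 1000 = 1004.395 − 1000 = 4.39 permil

4.4 permil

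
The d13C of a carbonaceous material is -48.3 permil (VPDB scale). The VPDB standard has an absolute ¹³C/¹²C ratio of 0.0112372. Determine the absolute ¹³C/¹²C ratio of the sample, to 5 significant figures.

0.010694

R_sample = R_standard × (d13C/1000 + 1)
R_sample = 0.0112372 × (-48.3/1000 + 1) = 0.0112372 × 0.951700
R_sample = 0.0106944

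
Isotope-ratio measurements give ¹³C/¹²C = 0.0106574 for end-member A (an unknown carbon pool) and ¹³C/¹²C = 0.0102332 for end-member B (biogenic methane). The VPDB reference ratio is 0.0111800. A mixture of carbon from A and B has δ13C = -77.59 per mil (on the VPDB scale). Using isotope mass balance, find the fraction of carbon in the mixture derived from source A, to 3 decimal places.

δ_A = (0.0106574/0.0111800 − 1)×1000 = (0.953256 − 1)×1000 = -46.744 per mil
δ_B = (0.0102332/0.0111800 − 1)×1000 = (0.915313 − 1)×1000 = -84.687 per mil
f_A = (δ_mix − δ_B)/(δ_A − δ_B) = (-77.59 − (-84.687))/(-46.744 − (-84.687))
f_A = 7.097 / 37.943 = 0.1870

0.187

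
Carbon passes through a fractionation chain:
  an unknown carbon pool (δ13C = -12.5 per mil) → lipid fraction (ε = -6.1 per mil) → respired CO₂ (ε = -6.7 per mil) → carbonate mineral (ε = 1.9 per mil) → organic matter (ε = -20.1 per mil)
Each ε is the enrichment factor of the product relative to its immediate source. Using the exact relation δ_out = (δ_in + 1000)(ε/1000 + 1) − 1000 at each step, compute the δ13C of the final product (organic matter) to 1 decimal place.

step 1: δ = (-12.50 + 1000)·(-6.1/1000 + 1) − 1000 = -18.52 per mil
step 2: δ = (-18.52 + 1000)·(-6.7/1000 + 1) − 1000 = -25.10 per mil
step 3: δ = (-25.10 + 1000)·(1.9/1000 + 1) − 1000 = -23.25 per mil
step 4: δ = (-23.25 + 1000)·(-20.1/1000 + 1) − 1000 = -42.88 per mil

-42.9 per mil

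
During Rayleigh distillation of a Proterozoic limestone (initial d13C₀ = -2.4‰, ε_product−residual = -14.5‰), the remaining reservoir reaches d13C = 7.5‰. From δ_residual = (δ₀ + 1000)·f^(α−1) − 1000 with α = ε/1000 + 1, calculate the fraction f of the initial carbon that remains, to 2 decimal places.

α − 1 = ε/1000 = -0.0145
(δ_res + 1000)/(δ₀ + 1000) = (7.5 + 1000)/(-2.4 + 1000) = 1007.5/997.6 = 1.009924
f = 1.009924^(1/-0.0145) = exp(ln(1.009924)/-0.0145) = exp(0.00987/-0.0145)
f = exp(-0.6810) = 0.5061

0.51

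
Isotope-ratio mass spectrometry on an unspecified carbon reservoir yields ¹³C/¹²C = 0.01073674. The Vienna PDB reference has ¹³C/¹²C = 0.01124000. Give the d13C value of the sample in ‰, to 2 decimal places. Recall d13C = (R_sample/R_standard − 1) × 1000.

d13C = (R_sample / R_standard − 1) × 1000
R_sample / R_standard = 0.01073674 / 0.01124000 = 0.955226
d13C = (0.955226 − 1) × 1000 = -44.774‰

-44.77‰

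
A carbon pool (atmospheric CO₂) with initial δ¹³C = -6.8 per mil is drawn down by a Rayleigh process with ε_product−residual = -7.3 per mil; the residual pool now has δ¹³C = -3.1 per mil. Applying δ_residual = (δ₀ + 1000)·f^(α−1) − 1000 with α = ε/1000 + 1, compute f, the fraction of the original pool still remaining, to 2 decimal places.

0.60

α − 1 = ε/1000 = -0.0073
(δ_res + 1000)/(δ₀ + 1000) = (-3.1 + 1000)/(-6.8 + 1000) = 996.9/993.2 = 1.003725
f = 1.003725^(1/-0.0073) = exp(ln(1.003725)/-0.0073) = exp(0.00372/-0.0073)
f = exp(-0.5094) = 0.6009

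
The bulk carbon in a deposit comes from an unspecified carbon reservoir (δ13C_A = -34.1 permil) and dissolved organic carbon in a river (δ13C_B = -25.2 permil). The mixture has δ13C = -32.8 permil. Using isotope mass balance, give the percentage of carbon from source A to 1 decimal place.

δ_mix = f_A·δ_A + (1 − f_A)·δ_B  ⇒  f_A = (δ_mix − δ_B)/(δ_A − δ_B)
f_A = (-32.8 − (-25.2)) / (-34.1 − (-25.2))
f_A = -7.6 / -8.9 = 0.8539

85.4%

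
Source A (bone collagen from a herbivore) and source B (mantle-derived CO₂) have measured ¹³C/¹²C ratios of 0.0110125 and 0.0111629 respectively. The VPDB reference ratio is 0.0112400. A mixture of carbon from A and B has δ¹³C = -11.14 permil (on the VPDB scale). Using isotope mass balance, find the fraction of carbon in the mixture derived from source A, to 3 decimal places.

0.320

δ_A = (0.0110125/0.0112400 − 1)×1000 = (0.979760 − 1)×1000 = -20.240 permil
δ_B = (0.0111629/0.0112400 − 1)×1000 = (0.993141 − 1)×1000 = -6.859 permil
f_A = (δ_mix − δ_B)/(δ_A − δ_B) = (-11.14 − (-6.859))/(-20.240 − (-6.859))
f_A = -4.281 / -13.381 = 0.3199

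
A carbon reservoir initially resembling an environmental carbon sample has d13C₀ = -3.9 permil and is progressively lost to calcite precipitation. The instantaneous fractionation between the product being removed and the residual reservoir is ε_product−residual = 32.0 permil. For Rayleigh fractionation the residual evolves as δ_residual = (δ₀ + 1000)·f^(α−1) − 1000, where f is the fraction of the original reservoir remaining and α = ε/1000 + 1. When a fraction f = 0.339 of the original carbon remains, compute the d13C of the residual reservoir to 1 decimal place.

-37.8 permil

Rayleigh residual: δ_res = (δ₀ + 1000)·f^(α−1) − 1000
α = ε/1000 + 1 = 1.03200, so α − 1 = 0.03200
f^(α−1) = 0.339^(0.03200) = 0.965976
δ_res = (-3.9 + 1000) × 0.965976 − 1000 = 962.209 − 1000 = -37.79 permil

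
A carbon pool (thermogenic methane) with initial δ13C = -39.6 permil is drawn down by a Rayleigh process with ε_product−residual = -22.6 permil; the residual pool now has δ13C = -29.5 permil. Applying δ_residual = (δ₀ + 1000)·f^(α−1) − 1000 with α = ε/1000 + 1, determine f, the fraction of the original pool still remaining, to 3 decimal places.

α − 1 = ε/1000 = -0.0226
(δ_res + 1000)/(δ₀ + 1000) = (-29.5 + 1000)/(-39.6 + 1000) = 970.5/960.4 = 1.010516
f = 1.010516^(1/-0.0226) = exp(ln(1.010516)/-0.0226) = exp(0.01046/-0.0226)
f = exp(-0.4629) = 0.6295

0.629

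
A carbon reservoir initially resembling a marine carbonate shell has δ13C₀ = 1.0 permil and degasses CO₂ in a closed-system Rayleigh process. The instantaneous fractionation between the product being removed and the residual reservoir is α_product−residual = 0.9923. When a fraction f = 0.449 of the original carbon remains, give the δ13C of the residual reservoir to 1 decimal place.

7.2 permil

Rayleigh residual: δ_res = (δ₀ + 1000)·f^(α−1) − 1000
α − 1 = -0.00770
f^(α−1) = 0.449^(-0.00770) = 1.006185
δ_res = (1.0 + 1000) × 1.006185 − 1000 = 1007.191 − 1000 = 7.19 permil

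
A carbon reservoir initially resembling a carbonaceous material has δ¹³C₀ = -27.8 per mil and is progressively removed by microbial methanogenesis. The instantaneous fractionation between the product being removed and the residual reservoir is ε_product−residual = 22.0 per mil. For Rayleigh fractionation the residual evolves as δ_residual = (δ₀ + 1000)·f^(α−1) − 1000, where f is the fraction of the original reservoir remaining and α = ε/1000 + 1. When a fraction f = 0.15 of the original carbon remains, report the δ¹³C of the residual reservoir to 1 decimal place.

Rayleigh residual: δ_res = (δ₀ + 1000)·f^(α−1) − 1000
α = ε/1000 + 1 = 1.02200, so α − 1 = 0.02200
f^(α−1) = 0.15^(0.02200) = 0.959122
δ_res = (-27.8 + 1000) × 0.959122 − 1000 = 932.459 − 1000 = -67.54 per mil

-67.5 per mil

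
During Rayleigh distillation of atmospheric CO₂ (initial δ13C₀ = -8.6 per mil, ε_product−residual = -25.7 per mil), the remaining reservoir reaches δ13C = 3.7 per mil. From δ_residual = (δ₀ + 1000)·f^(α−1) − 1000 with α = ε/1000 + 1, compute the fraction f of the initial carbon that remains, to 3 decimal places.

0.619

α − 1 = ε/1000 = -0.0257
(δ_res + 1000)/(δ₀ + 1000) = (3.7 + 1000)/(-8.6 + 1000) = 1003.7/991.4 = 1.012407
f = 1.012407^(1/-0.0257) = exp(ln(1.012407)/-0.0257) = exp(0.01233/-0.0257)
f = exp(-0.4798) = 0.6189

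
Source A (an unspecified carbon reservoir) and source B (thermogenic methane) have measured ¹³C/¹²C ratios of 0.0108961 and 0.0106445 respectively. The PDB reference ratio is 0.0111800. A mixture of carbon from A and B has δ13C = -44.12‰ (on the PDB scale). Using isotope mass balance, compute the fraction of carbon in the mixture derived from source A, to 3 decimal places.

0.168

δ_A = (0.0108961/0.0111800 − 1)×1000 = (0.974606 − 1)×1000 = -25.394‰
δ_B = (0.0106445/0.0111800 − 1)×1000 = (0.952102 − 1)×1000 = -47.898‰
f_A = (δ_mix − δ_B)/(δ_A − δ_B) = (-44.12 − (-47.898))/(-25.394 − (-47.898))
f_A = 3.778 / 22.504 = 0.1679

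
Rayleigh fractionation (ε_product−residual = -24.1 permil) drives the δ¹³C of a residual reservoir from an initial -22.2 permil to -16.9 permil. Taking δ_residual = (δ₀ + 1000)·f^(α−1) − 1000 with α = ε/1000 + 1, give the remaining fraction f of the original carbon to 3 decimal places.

0.799

α − 1 = ε/1000 = -0.0241
(δ_res + 1000)/(δ₀ + 1000) = (-16.9 + 1000)/(-22.2 + 1000) = 983.1/977.8 = 1.005420
f = 1.005420^(1/-0.0241) = exp(ln(1.005420)/-0.0241) = exp(0.00541/-0.0241)
f = exp(-0.2243) = 0.7991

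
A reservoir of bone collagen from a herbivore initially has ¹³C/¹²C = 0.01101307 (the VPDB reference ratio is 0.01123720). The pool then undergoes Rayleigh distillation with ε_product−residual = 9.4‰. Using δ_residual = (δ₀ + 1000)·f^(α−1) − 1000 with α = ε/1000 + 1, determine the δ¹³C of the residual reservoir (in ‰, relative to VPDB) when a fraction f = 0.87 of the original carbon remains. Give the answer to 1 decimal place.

-21.2‰

δ₀ = (0.01101307/0.01123720 − 1)×1000 = (0.980055 − 1)×1000 = -19.945‰
α − 1 = ε/1000 = 0.0094
f^(α−1) = 0.87^(0.0094) = 0.998692
δ_res = (-19.945 + 1000) × 0.998692 − 1000 = 978.773 − 1000 = -21.23‰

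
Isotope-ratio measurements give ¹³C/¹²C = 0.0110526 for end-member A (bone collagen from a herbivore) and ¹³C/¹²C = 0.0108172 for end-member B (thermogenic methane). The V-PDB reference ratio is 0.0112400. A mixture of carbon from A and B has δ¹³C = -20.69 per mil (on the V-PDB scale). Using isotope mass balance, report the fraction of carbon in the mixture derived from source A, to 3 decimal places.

δ_A = (0.0110526/0.0112400 − 1)×1000 = (0.983327 − 1)×1000 = -16.673 per mil
δ_B = (0.0108172/0.0112400 − 1)×1000 = (0.962384 − 1)×1000 = -37.616 per mil
f_A = (δ_mix − δ_B)/(δ_A − δ_B) = (-20.69 − (-37.616))/(-16.673 − (-37.616))
f_A = 16.926 / 20.943 = 0.8082

0.808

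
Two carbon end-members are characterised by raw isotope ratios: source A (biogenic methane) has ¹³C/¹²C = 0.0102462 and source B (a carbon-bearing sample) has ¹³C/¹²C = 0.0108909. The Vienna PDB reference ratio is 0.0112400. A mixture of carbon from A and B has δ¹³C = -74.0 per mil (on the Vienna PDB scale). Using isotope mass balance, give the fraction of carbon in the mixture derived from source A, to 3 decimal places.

δ_A = (0.0102462/0.0112400 − 1)×1000 = (0.911584 − 1)×1000 = -88.416 per mil
δ_B = (0.0108909/0.0112400 − 1)×1000 = (0.968941 − 1)×1000 = -31.059 per mil
f_A = (δ_mix − δ_B)/(δ_A − δ_B) = (-74.0 − (-31.059))/(-88.416 − (-31.059))
f_A = -42.941 / -57.358 = 0.7487

0.749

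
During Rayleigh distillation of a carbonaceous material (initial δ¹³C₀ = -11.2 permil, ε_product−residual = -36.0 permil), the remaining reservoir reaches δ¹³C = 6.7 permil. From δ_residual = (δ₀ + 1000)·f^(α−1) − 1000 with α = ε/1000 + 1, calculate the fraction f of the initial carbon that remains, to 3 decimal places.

α − 1 = ε/1000 = -0.0360
(δ_res + 1000)/(δ₀ + 1000) = (6.7 + 1000)/(-11.2 + 1000) = 1006.7/988.8 = 1.018103
f = 1.018103^(1/-0.0360) = exp(ln(1.018103)/-0.0360) = exp(0.01794/-0.0360)
f = exp(-0.4984) = 0.6075

0.608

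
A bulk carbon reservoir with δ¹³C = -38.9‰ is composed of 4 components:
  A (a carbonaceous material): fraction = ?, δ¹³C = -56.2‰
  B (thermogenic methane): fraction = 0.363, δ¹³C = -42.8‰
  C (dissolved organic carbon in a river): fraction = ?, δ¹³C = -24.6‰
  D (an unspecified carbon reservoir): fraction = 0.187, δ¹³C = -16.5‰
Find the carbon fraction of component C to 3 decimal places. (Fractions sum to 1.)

Let f_C and f_A be the unknown fractions; fractions sum to 1 so f_C + f_A = 0.450.
Mass balance: Σ fᵢ·δᵢ = δ_bulk ⇒ f_C·(-24.6) + f_A·(-56.2) = -38.9 − (-18.622) = -20.278
Substitute f_A = 0.450 − f_C:
f_C·(-24.6 − -56.2) = -20.278 − 0.450×(-56.2) = 5.012
f_C = 5.012 / 31.6 = 0.1586

0.159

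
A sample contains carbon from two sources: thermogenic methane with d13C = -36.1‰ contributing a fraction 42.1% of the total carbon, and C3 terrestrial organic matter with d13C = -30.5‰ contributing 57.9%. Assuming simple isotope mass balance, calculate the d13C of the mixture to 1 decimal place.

δ_mix = f_A·δ_A + f_B·δ_B
δ_mix = 0.421 × (-36.1) + 0.579 × (-30.5)
δ_mix = -15.20 + -17.66 = -32.86‰

-32.9‰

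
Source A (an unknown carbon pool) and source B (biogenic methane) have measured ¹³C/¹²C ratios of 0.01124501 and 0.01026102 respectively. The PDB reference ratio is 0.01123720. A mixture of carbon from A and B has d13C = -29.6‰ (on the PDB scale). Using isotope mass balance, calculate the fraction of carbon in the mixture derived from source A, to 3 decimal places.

δ_A = (0.01124501/0.01123720 − 1)×1000 = (1.000695 − 1)×1000 = 0.695‰
δ_B = (0.01026102/0.01123720 − 1)×1000 = (0.913130 − 1)×1000 = -86.870‰
f_A = (δ_mix − δ_B)/(δ_A − δ_B) = (-29.6 − (-86.870))/(0.695 − (-86.870))
f_A = 57.270 / 87.565 = 0.6540

0.654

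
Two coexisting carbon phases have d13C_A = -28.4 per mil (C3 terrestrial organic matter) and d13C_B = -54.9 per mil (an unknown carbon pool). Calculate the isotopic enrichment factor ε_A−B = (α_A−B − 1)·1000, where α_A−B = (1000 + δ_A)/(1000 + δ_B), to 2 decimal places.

α_A−B = (1000 + -28.4) / (1000 + -54.9) = 971.6 / 945.1 = 1.028039
ε_A−B = (1.028039 − 1) × 1000 = 28.039 per mil
(The approximation ε ≈ δ_A − δ_B would give 26.5 per mil.)

28.04 per mil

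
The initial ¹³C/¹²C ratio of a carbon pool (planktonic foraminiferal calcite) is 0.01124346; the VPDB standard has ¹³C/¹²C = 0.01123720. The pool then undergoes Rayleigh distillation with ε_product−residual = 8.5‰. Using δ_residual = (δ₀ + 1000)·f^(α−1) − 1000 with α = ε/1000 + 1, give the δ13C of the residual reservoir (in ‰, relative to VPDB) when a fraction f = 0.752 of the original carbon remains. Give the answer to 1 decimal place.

-1.9‰

δ₀ = (0.01124346/0.01123720 − 1)×1000 = (1.000557 − 1)×1000 = 0.557‰
α − 1 = ε/1000 = 0.0085
f^(α−1) = 0.752^(0.0085) = 0.997580
δ_res = (0.557 + 1000) × 0.997580 − 1000 = 998.136 − 1000 = -1.86‰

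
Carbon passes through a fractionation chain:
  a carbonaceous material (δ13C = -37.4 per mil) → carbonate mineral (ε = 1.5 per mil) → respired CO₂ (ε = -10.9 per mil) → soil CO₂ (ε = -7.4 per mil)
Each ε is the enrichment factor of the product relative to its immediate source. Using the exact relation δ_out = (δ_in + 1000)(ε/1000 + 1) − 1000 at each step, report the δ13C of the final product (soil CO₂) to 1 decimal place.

-53.5 per mil

step 1: δ = (-37.40 + 1000)·(1.5/1000 + 1) − 1000 = -35.96 per mil
step 2: δ = (-35.96 + 1000)·(-10.9/1000 + 1) − 1000 = -46.46 per mil
step 3: δ = (-46.46 + 1000)·(-7.4/1000 + 1) − 1000 = -53.52 per mil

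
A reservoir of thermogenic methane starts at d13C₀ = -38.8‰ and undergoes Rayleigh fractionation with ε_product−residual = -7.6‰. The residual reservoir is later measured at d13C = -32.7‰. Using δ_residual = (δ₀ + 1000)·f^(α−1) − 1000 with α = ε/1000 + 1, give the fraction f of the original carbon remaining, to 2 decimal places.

α − 1 = ε/1000 = -0.0076
(δ_res + 1000)/(δ₀ + 1000) = (-32.7 + 1000)/(-38.8 + 1000) = 967.3/961.2 = 1.006346
f = 1.006346^(1/-0.0076) = exp(ln(1.006346)/-0.0076) = exp(0.00633/-0.0076)
f = exp(-0.8324) = 0.4350

0.44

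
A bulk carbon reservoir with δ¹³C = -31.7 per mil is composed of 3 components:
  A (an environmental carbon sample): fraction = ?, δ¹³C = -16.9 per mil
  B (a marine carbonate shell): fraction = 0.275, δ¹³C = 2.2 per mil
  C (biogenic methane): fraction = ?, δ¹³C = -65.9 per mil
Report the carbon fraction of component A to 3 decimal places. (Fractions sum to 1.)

Let f_A and f_C be the unknown fractions; fractions sum to 1 so f_A + f_C = 0.725.
Mass balance: Σ fᵢ·δᵢ = δ_bulk ⇒ f_A·(-16.9) + f_C·(-65.9) = -31.7 − (0.605) = -32.305
Substitute f_C = 0.725 − f_A:
f_A·(-16.9 − -65.9) = -32.305 − 0.725×(-65.9) = 15.473
f_A = 15.473 / 49.0 = 0.3158

0.316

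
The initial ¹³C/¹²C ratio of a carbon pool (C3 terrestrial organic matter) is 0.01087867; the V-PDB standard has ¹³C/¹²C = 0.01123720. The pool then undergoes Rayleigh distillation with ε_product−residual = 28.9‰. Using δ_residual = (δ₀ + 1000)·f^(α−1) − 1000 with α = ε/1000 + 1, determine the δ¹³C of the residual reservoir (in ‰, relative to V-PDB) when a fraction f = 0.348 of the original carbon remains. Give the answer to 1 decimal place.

-61.0‰

δ₀ = (0.01087867/0.01123720 − 1)×1000 = (0.968094 − 1)×1000 = -31.906‰
α − 1 = ε/1000 = 0.0289
f^(α−1) = 0.348^(0.0289) = 0.969955
δ_res = (-31.906 + 1000) × 0.969955 − 1000 = 939.008 − 1000 = -60.99‰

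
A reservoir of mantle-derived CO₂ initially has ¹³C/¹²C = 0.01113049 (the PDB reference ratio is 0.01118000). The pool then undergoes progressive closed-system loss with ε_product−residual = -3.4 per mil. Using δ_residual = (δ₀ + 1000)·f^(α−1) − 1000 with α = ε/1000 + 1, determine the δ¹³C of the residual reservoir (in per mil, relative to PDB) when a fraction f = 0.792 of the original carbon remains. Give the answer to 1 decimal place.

-3.6 per mil

δ₀ = (0.01113049/0.01118000 − 1)×1000 = (0.995572 − 1)×1000 = -4.428 per mil
α − 1 = ε/1000 = -0.0034
f^(α−1) = 0.792^(-0.0034) = 1.000793
δ_res = (-4.428 + 1000) × 1.000793 − 1000 = 996.361 − 1000 = -3.64 per mil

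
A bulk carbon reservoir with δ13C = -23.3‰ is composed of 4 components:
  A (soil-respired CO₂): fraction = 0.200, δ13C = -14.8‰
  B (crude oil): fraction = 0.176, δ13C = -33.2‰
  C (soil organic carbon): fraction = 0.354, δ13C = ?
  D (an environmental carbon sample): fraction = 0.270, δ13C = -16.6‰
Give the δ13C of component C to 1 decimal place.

-28.3‰

Isotope mass balance: δ_bulk = Σ fᵢ·δᵢ.
-23.3 = 0.200×(-14.8) + 0.176×(-33.2) + 0.354×δ_C + 0.270×(-16.6)
0.354·δ_C = -23.3 − (-13.285) = -10.015
δ_C = -10.015 / 0.354 = -28.29‰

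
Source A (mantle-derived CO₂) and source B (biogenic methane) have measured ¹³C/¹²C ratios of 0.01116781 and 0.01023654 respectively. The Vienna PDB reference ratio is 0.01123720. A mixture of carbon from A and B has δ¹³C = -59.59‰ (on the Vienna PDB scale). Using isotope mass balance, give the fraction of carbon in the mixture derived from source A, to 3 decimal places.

0.355

δ_A = (0.01116781/0.01123720 − 1)×1000 = (0.993825 − 1)×1000 = -6.175‰
δ_B = (0.01023654/0.01123720 − 1)×1000 = (0.910951 − 1)×1000 = -89.049‰
f_A = (δ_mix − δ_B)/(δ_A − δ_B) = (-59.59 − (-89.049))/(-6.175 − (-89.049))
f_A = 29.459 / 82.874 = 0.3555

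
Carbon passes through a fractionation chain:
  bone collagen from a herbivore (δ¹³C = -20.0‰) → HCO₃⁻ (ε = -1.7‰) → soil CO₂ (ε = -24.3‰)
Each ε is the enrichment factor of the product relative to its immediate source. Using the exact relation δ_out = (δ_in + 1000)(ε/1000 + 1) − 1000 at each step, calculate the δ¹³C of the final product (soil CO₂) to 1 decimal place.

-45.4‰

step 1: δ = (-20.00 + 1000)·(-1.7/1000 + 1) − 1000 = -21.67‰
step 2: δ = (-21.67 + 1000)·(-24.3/1000 + 1) − 1000 = -45.44‰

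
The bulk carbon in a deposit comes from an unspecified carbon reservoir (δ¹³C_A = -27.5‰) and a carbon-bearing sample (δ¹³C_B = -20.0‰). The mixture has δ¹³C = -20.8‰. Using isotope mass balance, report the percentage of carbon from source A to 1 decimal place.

δ_mix = f_A·δ_A + (1 − f_A)·δ_B  ⇒  f_A = (δ_mix − δ_B)/(δ_A − δ_B)
f_A = (-20.8 − (-20.0)) / (-27.5 − (-20.0))
f_A = -0.8 / -7.5 = 0.1067

10.7%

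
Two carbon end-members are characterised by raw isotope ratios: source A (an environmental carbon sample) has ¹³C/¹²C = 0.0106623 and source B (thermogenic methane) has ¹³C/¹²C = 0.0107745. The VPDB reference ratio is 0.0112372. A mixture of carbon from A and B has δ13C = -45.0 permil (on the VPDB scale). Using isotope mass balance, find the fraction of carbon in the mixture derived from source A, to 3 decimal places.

δ_A = (0.0106623/0.0112372 − 1)×1000 = (0.948840 − 1)×1000 = -51.160 permil
δ_B = (0.0107745/0.0112372 − 1)×1000 = (0.958824 − 1)×1000 = -41.176 permil
f_A = (δ_mix − δ_B)/(δ_A − δ_B) = (-45.0 − (-41.176))/(-51.160 − (-41.176))
f_A = -3.824 / -9.985 = 0.3830

0.383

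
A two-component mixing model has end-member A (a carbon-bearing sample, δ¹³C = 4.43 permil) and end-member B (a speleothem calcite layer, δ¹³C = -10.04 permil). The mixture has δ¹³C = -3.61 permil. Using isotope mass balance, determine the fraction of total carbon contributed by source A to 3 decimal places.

δ_mix = f_A·δ_A + (1 − f_A)·δ_B  ⇒  f_A = (δ_mix − δ_B)/(δ_A − δ_B)
f_A = (-3.61 − (-10.04)) / (4.43 − (-10.04))
f_A = 6.43 / 14.47 = 0.4444

0.444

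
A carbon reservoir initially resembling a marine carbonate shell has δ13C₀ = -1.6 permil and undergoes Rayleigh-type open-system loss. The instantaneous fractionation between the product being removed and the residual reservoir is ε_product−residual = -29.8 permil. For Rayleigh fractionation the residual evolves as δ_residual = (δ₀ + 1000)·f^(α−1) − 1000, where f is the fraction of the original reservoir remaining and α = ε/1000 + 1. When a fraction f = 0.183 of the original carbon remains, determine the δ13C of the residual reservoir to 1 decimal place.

50.2 permil

Rayleigh residual: δ_res = (δ₀ + 1000)·f^(α−1) − 1000
α = ε/1000 + 1 = 0.97020, so α − 1 = -0.02980
f^(α−1) = 0.183^(-0.02980) = 1.051911
δ_res = (-1.6 + 1000) × 1.051911 − 1000 = 1050.228 − 1000 = 50.23 permil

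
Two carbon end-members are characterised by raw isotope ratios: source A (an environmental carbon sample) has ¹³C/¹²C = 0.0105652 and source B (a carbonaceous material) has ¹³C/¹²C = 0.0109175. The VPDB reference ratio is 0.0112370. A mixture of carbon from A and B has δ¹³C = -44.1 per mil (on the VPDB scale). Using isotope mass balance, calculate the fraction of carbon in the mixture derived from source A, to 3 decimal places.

δ_A = (0.0105652/0.0112370 − 1)×1000 = (0.940215 − 1)×1000 = -59.785 per mil
δ_B = (0.0109175/0.0112370 − 1)×1000 = (0.971567 − 1)×1000 = -28.433 per mil
f_A = (δ_mix − δ_B)/(δ_A − δ_B) = (-44.1 − (-28.433))/(-59.785 − (-28.433))
f_A = -15.667 / -31.352 = 0.4997

0.500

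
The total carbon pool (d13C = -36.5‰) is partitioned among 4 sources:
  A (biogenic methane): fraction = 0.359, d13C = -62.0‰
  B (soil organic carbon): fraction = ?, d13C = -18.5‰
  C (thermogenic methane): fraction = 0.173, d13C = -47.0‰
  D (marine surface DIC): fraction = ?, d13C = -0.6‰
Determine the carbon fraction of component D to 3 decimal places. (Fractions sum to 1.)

Let f_D and f_B be the unknown fractions; fractions sum to 1 so f_D + f_B = 0.468.
Mass balance: Σ fᵢ·δᵢ = δ_bulk ⇒ f_D·(-0.6) + f_B·(-18.5) = -36.5 − (-30.389) = -6.111
Substitute f_B = 0.468 − f_D:
f_D·(-0.6 − -18.5) = -6.111 − 0.468×(-18.5) = 2.547
f_D = 2.547 / 17.9 = 0.1423

0.142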